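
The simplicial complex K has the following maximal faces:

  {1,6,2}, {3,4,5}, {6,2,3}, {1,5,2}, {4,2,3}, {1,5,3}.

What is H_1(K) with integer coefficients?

K has 6 vertices, 12 edges, 6 triangles.
rank ∂_1 = 5, rank ∂_2 = 6 ⇒ b_1 = 12 − 5 − 6 = 1; all invariant factors of ∂_2 are 1 so no torsion. So H_1 = Z.

H_1 = Z.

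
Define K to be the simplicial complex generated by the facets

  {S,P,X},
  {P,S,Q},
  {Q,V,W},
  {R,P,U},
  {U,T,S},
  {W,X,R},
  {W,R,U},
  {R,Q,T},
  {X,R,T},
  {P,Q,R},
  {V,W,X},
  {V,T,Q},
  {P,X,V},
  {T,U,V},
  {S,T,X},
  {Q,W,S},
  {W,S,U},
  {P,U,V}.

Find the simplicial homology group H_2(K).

Order the vertices as P < Q < R < S < T < U < V < W < X. Listing each simplex with vertices in this order, K has dimension 2 with simplices:

  0-simplices (9): P, Q, R, S, T, U, V, W, X
  1-simplices (27): PQ, PR, PS, PU, PV, PX, QR, QS, QT, QV, QW, RT, RU, RW, RX, ST, SU, SW, SX, TU, TV, TX, UV, UW, VW, VX, WX
  2-simplices (18): PQR, PQS, PRU, PSX, PUV, PVX, QRT, QSW, QTV, QVW, RTX, RUW, RWX, STU, STX, SUW, TUV, VWX

so the chain groups are C_0 ≅ Z^9, C_1 ≅ Z^27, C_2 ≅ Z^18.

The boundary map ∂_1: C_1 → C_0 sends each edge [p,q] (with p < q) to q − p.
The resulting 9×27 matrix has rank 8, and its Smith normal form has invariant factors (1,1,1,1,1,1,1,1).

The boundary map ∂_2: C_2 → C_1 acts by ∂[p,q,r] = [q,r] − [p,r] + [p,q]. For instance
  ∂VWX = WX − VX + VW,
  ∂RTX = TX − RX + RT.
The 27×18 boundary matrix has rank 17 and Smith normal form diag(1,1,1,1,1,1,1,1,1,1,1,1,1,1,1,1,1).

From H_k ≅ ker(∂_k) / im(∂_{k+1}) we obtain:

  H_2: rank ker ∂_2 − rank ∂_3 = (18 − 17) − 0 = 1, and there is no ∂_3, so H_2 ≅ Z.

H_2 = Z.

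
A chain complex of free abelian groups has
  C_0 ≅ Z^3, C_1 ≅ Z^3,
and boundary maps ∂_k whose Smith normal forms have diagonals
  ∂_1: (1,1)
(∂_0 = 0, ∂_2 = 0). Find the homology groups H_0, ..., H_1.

H_0: b_0 = 3 − 0 − 2 = 1; torsion from ∂_1 factors > 1: none. So H_0 ≅ Z.
H_1: b_1 = 3 − 2 − 0 = 1; torsion from ∂_2 factors > 1: none. So H_1 ≅ Z.

H_0 ≅ Z,  H_1 ≅ Z.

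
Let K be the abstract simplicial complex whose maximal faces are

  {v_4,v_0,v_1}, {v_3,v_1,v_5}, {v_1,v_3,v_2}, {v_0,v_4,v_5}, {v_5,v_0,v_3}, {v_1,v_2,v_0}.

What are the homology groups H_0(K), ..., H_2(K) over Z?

H_0 ≅ Z,  H_1 ≅ Z,  H_2 = 0.

Take the total order v_0 < v_1 < v_2 < v_3 < v_4 < v_5 on the vertex set. Then K (dimension 2) consists of the simplices:

  0-simplices (6): [v_0], [v_1], [v_2], [v_3], [v_4], [v_5]
  1-simplices (12): [v_0,v_1], [v_0,v_2], [v_0,v_3], [v_0,v_4], [v_0,v_5], [v_1,v_2], [v_1,v_3], [v_1,v_4], [v_1,v_5], [v_2,v_3], [v_3,v_5], [v_4,v_5]
  2-simplices (6): [v_0,v_1,v_2], [v_0,v_1,v_4], [v_0,v_3,v_5], [v_0,v_4,v_5], [v_1,v_2,v_3], [v_1,v_3,v_5]

Hence C_0 ≅ Z^6, C_1 ≅ Z^12, C_2 ≅ Z^6.

∂_1: C_1 → C_0 is given by ∂[p,q] = [q] − [p].
This gives a 6×12 integer matrix of rank 5; reducing to Smith normal form yields diagonal entries (1,1,1,1,1).

The boundary map ∂_2: C_2 → C_1 sends each 2-simplex [p,q,r] to [q,r] − [p,r] + [p,q]. For instance
  ∂[v_0,v_1,v_4] = [v_1,v_4] − [v_0,v_4] + [v_0,v_1],
  ∂[v_0,v_1,v_2] = [v_1,v_2] − [v_0,v_2] + [v_0,v_1].
The resulting 12×6 matrix has rank 6, and its Smith normal form has invariant factors (1,1,1,1,1,1).

Reading off H_k = ker ∂_k / im ∂_{k+1}:

  H_0: rank C_0 − rank ∂_1 = 6 − 5 = 1, and the invariant factors of ∂_1 are all 1, so H_0 = Z.
  H_1: rank ker ∂_1 − rank ∂_2 = (12 − 5) − 6 = 1, and the invariant factors of ∂_2 are all 1, so H_1 = Z.
  H_2: rank ker ∂_2 − rank ∂_3 = (6 − 6) − 0 = 0, and there is no ∂_3, so H_2 = 0.

As a check, the Euler characteristic is 6 − 12 + 6 = 0, which agrees with 1 − 1 + 0 = 0.
(K is a triangulation of the cylinder S^1 x I.)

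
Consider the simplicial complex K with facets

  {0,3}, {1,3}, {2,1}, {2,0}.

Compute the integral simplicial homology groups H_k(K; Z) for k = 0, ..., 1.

Fix the vertex order 0 < 1 < 2 < 3 and write every simplex with vertices in increasing order. Then dim K = 1 and the simplices of K are:

  0-simplices (4): [0], [1], [2], [3]
  1-simplices (4): [0,2], [0,3], [1,2], [1,3]

Hence C_0 ≅ Z^4, C_1 ≅ Z^4.

∂_1: C_1 → C_0 maps an edge to its endpoints' difference, ∂[p,q] = q − p. For instance
  ∂[0,3] = [3] − [0].
The resulting 4×4 matrix has rank 3, and its Smith normal form has invariant factors (1,1,1).

Now H_k = ker ∂_k / im ∂_{k+1}, so:

  H_0: rank C_0 − rank ∂_1 = 4 − 3 = 1, and the invariant factors of ∂_1 are all 1, so H_0 ≅ Z.
  H_1: rank ker ∂_1 − rank ∂_2 = (4 − 3) − 0 = 1, and there is no ∂_2, so H_1 ≅ Z.

As a check, the Euler characteristic is 4 − 4 = 0, which agrees with 1 − 1 = 0.

H_0 = Z,  H_1 = Z.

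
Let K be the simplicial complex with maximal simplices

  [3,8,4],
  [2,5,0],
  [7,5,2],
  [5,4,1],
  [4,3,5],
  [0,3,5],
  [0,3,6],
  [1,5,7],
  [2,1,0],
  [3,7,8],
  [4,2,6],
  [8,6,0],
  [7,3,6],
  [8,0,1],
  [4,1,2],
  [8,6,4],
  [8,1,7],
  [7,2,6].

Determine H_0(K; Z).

Take the total order 0 < 1 < 2 < 3 < 4 < 5 < 6 < 7 < 8 on the vertex set. Then K (dimension 2) consists of the simplices:

  0-simplices (9): [0], [1], [2], [3], [4], [5], [6], [7], [8]
  1-simplices (27): (27 of them)
  2-simplices (18): [0,1,2], [0,1,8], [0,2,5], [0,3,5], [0,3,6], [0,6,8], [1,2,4], [1,4,5], [1,5,7], [1,7,8], [2,4,6], [2,5,7], [2,6,7], [3,4,5], [3,4,8], [3,6,7], [3,7,8], [4,6,8]

so the chain groups are C_0 ≅ Z^9, C_1 ≅ Z^27, C_2 ≅ Z^18.

The boundary map ∂_1: C_1 → C_0 maps an edge to its endpoints' difference, ∂[p,q] = q − p.
The 9×27 boundary matrix has rank 8 and Smith normal form diag(1,1,1,1,1,1,1,1).

Boundary ∂_2: C_2 → C_1 acts by ∂[p,q,r] = [q,r] − [p,r] + [p,q]. For instance
  ∂[1,5,7] = [5,7] − [1,7] + [1,5],
  ∂[3,6,7] = [6,7] − [3,7] + [3,6].
The resulting 27×18 matrix has rank 18, and its Smith normal form has invariant factors (1,1,1,1,1,1,1,1,1,1,1,1,1,1,1,1,1,2).

Computing H_k = (kernel of ∂_k) / (image of ∂_{k+1}):

  H_0: rank C_0 − rank ∂_1 = 9 − 8 = 1, and the invariant factors of ∂_1 are all 1, so H_0 = Z.

(K is a triangulation of the Klein bottle.)

H_0 ≅ Z.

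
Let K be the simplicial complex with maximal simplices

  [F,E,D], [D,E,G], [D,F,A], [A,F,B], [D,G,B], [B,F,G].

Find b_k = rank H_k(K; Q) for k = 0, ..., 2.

Take the total order A < B < D < E < F < G on the vertex set. Then K (dimension 2) consists of the simplices:

  0-simplices (6): A, B, D, E, F, G
  1-simplices (12): AB, AD, AF, BD, BF, BG, DE, DF, DG, EF, EG, FG
  2-simplices (6): ABF, ADF, BDG, BFG, DEF, DEG

giving chain groups C_0 ≅ Z^6, C_1 ≅ Z^12, C_2 ≅ Z^6.

Boundary ∂_1: C_1 → C_0 is given by ∂[p,q] = [q] − [p]. For instance
  ∂DE = E − D.
As a 6×12 matrix over Z this has rank 5, with invariant factors (1,1,1,1,1).

Boundary ∂_2: C_2 → C_1 acts by ∂[p,q,r] = [q,r] − [p,r] + [p,q]. For instance
  ∂DEF = EF − DF + DE,
  ∂BFG = FG − BG + BF.
As a 12×6 matrix over Z this has rank 6, with invariant factors (1,1,1,1,1,1).

From H_k ≅ ker(∂_k) / im(∂_{k+1}) we obtain:

  H_0: rank C_0 − rank ∂_1 = 6 − 5 = 1, and the invariant factors of ∂_1 are all 1, so H_0 = Z.
  H_1: rank ker ∂_1 − rank ∂_2 = (12 − 5) − 6 = 1, and the invariant factors of ∂_2 are all 1, so H_1 = Z.
  H_2: rank ker ∂_2 − rank ∂_3 = (6 − 6) − 0 = 0, and there is no ∂_3, so H_2 = 0.

Hence the Betti numbers are b_0 = 1, b_1 = 1, b_2 = 0.

b_0 = 1, b_1 = 1, b_2 = 0.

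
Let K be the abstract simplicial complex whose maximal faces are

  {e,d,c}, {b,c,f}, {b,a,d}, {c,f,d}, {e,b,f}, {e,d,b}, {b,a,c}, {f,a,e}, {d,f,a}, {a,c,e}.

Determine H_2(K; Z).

Fix the vertex order a < b < c < d < e < f and write every simplex with vertices in increasing order. Then dim K = 2 and the simplices of K are:

  0-simplices (6): a, b, c, d, e, f
  1-simplices (15): ab, ac, ad, ae, af, bc, bd, be, bf, cd, ce, cf, de, df, ef
  2-simplices (10): abc, abd, ace, adf, aef, bcf, bde, bef, cde, cdf

giving chain groups C_0 ≅ Z^6, C_1 ≅ Z^15, C_2 ≅ Z^10.

∂_1: C_1 → C_0 sends each edge [p,q] (with p < q) to q − p. For instance
  ∂ac = c − a.
This gives a 6×15 integer matrix of rank 5; reducing to Smith normal form yields diagonal entries (1,1,1,1,1).

The boundary map ∂_2: C_2 → C_1 sends each 2-simplex [p,q,r] to [q,r] − [p,r] + [p,q]. For instance
  ∂cdf = df − cf + cd,
  ∂cde = de − ce + cd.
The 15×10 boundary matrix has rank 10 and Smith normal form diag(1,1,1,1,1,1,1,1,1,2).

Reading off H_k = ker ∂_k / im ∂_{k+1}:

  H_2: rank ker ∂_2 − rank ∂_3 = (10 − 10) − 0 = 0, and there is no ∂_3, so H_2 = 0.

H_2 = 0.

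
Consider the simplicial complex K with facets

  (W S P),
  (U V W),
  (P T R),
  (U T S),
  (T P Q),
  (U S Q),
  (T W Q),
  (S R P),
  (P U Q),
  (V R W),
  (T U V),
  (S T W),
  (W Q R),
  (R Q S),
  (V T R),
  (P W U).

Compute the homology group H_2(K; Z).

K has 8 vertices, 24 edges, 16 triangles.
rank ∂_2 = 15, rank ∂_3 = 0 ⇒ b_2 = 16 − 15 − 0 = 1. So H_2 ≅ Z.

H_2 = Z.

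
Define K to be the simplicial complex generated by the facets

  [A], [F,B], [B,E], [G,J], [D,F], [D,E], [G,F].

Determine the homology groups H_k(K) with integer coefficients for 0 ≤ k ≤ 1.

H_0 ≅ Z^2,  H_1 ≅ Z.

Order the vertices as A < B < D < E < F < G < J. Listing each simplex with vertices in this order, K has dimension 1 with simplices:

  0-simplices (7): A, B, D, E, F, G, J
  1-simplices (6): BE, BF, DE, DF, FG, GJ

Hence C_0 ≅ Z^7, C_1 ≅ Z^6.

Boundary ∂_1: C_1 → C_0 sends each edge [p,q] (with p < q) to q − p. For instance
  ∂DF = F − D.
This gives a 7×6 integer matrix of rank 5; reducing to Smith normal form yields diagonal entries (1,1,1,1,1).

Reading off H_k = ker ∂_k / im ∂_{k+1}:

  H_0: rank C_0 − rank ∂_1 = 7 − 5 = 2, and the invariant factors of ∂_1 are all 1, so H_0 = Z^2.
  H_1: rank ker ∂_1 − rank ∂_2 = (6 − 5) − 0 = 1, and there is no ∂_2, so H_1 = Z.

As a check, the Euler characteristic is 7 − 6 = 1, which agrees with 2 − 1 = 1.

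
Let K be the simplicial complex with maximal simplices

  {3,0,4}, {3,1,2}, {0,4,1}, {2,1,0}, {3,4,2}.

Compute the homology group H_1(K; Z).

Order the vertices as 0 < 1 < 2 < 3 < 4. Listing each simplex with vertices in this order, K has dimension 2 with simplices:

  0-simplices (5): [0], [1], [2], [3], [4]
  1-simplices (10): [0,1], [0,2], [0,3], [0,4], [1,2], [1,3], [1,4], [2,3], [2,4], [3,4]
  2-simplices (5): [0,1,2], [0,1,4], [0,3,4], [1,2,3], [2,3,4]

giving chain groups C_0 ≅ Z^5, C_1 ≅ Z^10, C_2 ≅ Z^5.

Boundary ∂_1: C_1 → C_0 is given by ∂[p,q] = [q] − [p]. For instance
  ∂[2,4] = [4] − [2].
This gives a 5×10 integer matrix of rank 4; reducing to Smith normal form yields diagonal entries (1,1,1,1).

∂_2: C_2 → C_1 sends each 2-simplex [p,q,r] to [q,r] − [p,r] + [p,q]. For instance
  ∂[1,2,3] = [2,3] − [1,3] + [1,2],
  ∂[2,3,4] = [3,4] − [2,4] + [2,3].
The 10×5 boundary matrix has rank 5 and Smith normal form diag(1,1,1,1,1).

Now H_k = ker ∂_k / im ∂_{k+1}, so:

  H_1: rank ker ∂_1 − rank ∂_2 = (10 − 4) − 5 = 1, and the invariant factors of ∂_2 are all 1, so H_1 ≅ Z.

(K is a triangulation of the Möbius band.)

H_1 ≅ Z.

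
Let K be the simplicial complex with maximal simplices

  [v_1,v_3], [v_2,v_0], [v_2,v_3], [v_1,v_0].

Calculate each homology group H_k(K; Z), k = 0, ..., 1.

H_0 = Z,  H_1 = Z.

Take the total order v_0 < v_1 < v_2 < v_3 on the vertex set. Then K (dimension 1) consists of the simplices:

  0-simplices (4): [v_0], [v_1], [v_2], [v_3]
  1-simplices (4): [v_0,v_1], [v_0,v_2], [v_1,v_3], [v_2,v_3]

Hence C_0 ≅ Z^4, C_1 ≅ Z^4.

∂_1: C_1 → C_0 maps an edge to its endpoints' difference, ∂[p,q] = q − p. For instance
  ∂[v_0,v_1] = [v_1] − [v_0].
This gives a 4×4 integer matrix of rank 3; reducing to Smith normal form yields diagonal entries (1,1,1).

Reading off H_k = ker ∂_k / im ∂_{k+1}:

  H_0: rank C_0 − rank ∂_1 = 4 − 3 = 1, and the invariant factors of ∂_1 are all 1, so H_0 = Z.
  H_1: rank ker ∂_1 − rank ∂_2 = (4 − 3) − 0 = 1, and there is no ∂_2, so H_1 = Z.

As a check, the Euler characteristic is 4 − 4 = 0, which agrees with 1 − 1 = 0.
(K is a triangulation of the circle S^1.)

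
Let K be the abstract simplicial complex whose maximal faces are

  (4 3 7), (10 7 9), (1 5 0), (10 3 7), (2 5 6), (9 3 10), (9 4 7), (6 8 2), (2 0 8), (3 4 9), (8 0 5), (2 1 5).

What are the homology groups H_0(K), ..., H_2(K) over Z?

We work with the vertex ordering 0 < 1 < 2 < 3 < 4 < 5 < 6 < 7 < 8 < 9 < 10. The simplices of K, each written with vertices in increasing order, are:

  0-simplices (11): [0], [1], [2], [3], [4], [5], [6], [7], [8], [9], [10]
  1-simplices (21): [0,1], [0,2], [0,5], [0,8], [1,2], [1,5], [2,5], [2,6], [2,8], [3,4], [3,7], [3,9], [3,10], [4,7], [4,9], [5,6], [5,8], [6,8], [7,9], [7,10], [9,10]
  2-simplices (12): [0,1,5], [0,2,8], [0,5,8], [1,2,5], [2,5,6], [2,6,8], [3,4,7], [3,4,9], [3,7,10], [3,9,10], [4,7,9], [7,9,10]

giving chain groups C_0 ≅ Z^11, C_1 ≅ Z^21, C_2 ≅ Z^12.

∂_1: C_1 → C_0 maps an edge to its endpoints' difference, ∂[p,q] = q − p. For instance
  ∂[0,5] = [5] − [0].
The resulting 11×21 matrix has rank 9, and its Smith normal form has invariant factors (1,1,1,1,1,1,1,1,1).

∂_2: C_2 → C_1 maps a triangle to the signed sum of its edges. For instance
  ∂[2,6,8] = [6,8] − [2,8] + [2,6],
  ∂[1,2,5] = [2,5] − [1,5] + [1,2].
As a 21×12 matrix over Z this has rank 11, with invariant factors (1,1,1,1,1,1,1,1,1,1,1).

From H_k ≅ ker(∂_k) / im(∂_{k+1}) we obtain:

  H_0: rank C_0 − rank ∂_1 = 11 − 9 = 2, and the invariant factors of ∂_1 are all 1, so H_0 = Z^2.
  H_1: rank ker ∂_1 − rank ∂_2 = (21 − 9) − 11 = 1, and the invariant factors of ∂_2 are all 1, so H_1 = Z.
  H_2: rank ker ∂_2 − rank ∂_3 = (12 − 11) − 0 = 1, and there is no ∂_3, so H_2 = Z.

H_0 = Z^2,  H_1 = Z,  H_2 = Z.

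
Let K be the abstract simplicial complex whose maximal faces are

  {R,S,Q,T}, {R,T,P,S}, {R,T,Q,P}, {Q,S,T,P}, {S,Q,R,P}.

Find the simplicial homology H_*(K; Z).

H_0 ≅ Z,  H_1 = 0,  H_2 = 0,  H_3 ≅ Z.

Take the total order P < Q < R < S < T on the vertex set. Then K (dimension 3) consists of the simplices:

  0-simplices (5): P, Q, R, S, T
  1-simplices (10): PQ, PR, PS, PT, QR, QS, QT, RS, RT, ST
  2-simplices (10): PQR, PQS, PQT, PRS, PRT, PST, QRS, QRT, QST, RST
  3-simplices (5): PQRS, PQRT, PQST, PRST, QRST

giving chain groups C_0 ≅ Z^5, C_1 ≅ Z^10, C_2 ≅ Z^10, C_3 ≅ Z^5.

The boundary map ∂_1: C_1 → C_0 is given by ∂[p,q] = [q] − [p]. For instance
  ∂ST = T − S.
The 5×10 boundary matrix has rank 4 and Smith normal form diag(1,1,1,1).

Boundary ∂_2: C_2 → C_1 sends each 2-simplex [p,q,r] to [q,r] − [p,r] + [p,q]. For instance
  ∂PST = ST − PT + PS,
  ∂QRT = RT − QT + QR.
This gives a 10×10 integer matrix of rank 6; reducing to Smith normal form yields diagonal entries (1,1,1,1,1,1).

The boundary map ∂_3: C_3 → C_2 sends each 3-simplex σ to the alternating sum Σ_i (−1)^i (σ with its i-th vertex removed). For instance
  ∂PQRT = QRT − PRT + PQT − PQR,
  ∂PRST = RST − PST + PRT − PRS.
As a 10×5 matrix over Z this has rank 4, with invariant factors (1,1,1,1).

Now H_k = ker ∂_k / im ∂_{k+1}, so:

  H_0: rank C_0 − rank ∂_1 = 5 − 4 = 1, and the invariant factors of ∂_1 are all 1, so H_0 ≅ Z.
  H_1: rank ker ∂_1 − rank ∂_2 = (10 − 4) − 6 = 0, and the invariant factors of ∂_2 are all 1, so H_1 ≅ 0.
  H_2: rank ker ∂_2 − rank ∂_3 = (10 − 6) − 4 = 0, and the invariant factors of ∂_3 are all 1, so H_2 ≅ 0.
  H_3: rank ker ∂_3 − rank ∂_4 = (5 − 4) − 0 = 1, and there is no ∂_4, so H_3 ≅ Z.

As a check, the Euler characteristic is 5 − 10 + 10 − 5 = 0, which agrees with 1 − 0 + 0 − 1 = 0.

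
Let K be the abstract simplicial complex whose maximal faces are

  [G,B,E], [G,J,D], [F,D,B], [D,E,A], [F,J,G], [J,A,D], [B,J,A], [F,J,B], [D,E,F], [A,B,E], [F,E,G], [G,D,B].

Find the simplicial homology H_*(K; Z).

K has 7 vertices, 18 edges, 12 triangles.
rank ∂_0 = 0, rank ∂_1 = 6 ⇒ b_0 = 7 − 0 − 6 = 1; all invariant factors of ∂_1 are 1 so no torsion. So H_0 = Z.
rank ∂_1 = 6, rank ∂_2 = 12 ⇒ b_1 = 18 − 6 − 12 = 0; ∂_2 has invariant factor(s) [2] giving torsion. So H_1 = Z/2.
rank ∂_2 = 12, rank ∂_3 = 0 ⇒ b_2 = 12 − 12 − 0 = 0. So H_2 = 0.

H_0 ≅ Z,  H_1 ≅ Z/2,  H_2 = 0.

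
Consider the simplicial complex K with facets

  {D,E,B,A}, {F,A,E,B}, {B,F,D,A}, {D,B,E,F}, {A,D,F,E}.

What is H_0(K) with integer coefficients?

We work with the vertex ordering A < B < D < E < F. The simplices of K, each written with vertices in increasing order, are:

  0-simplices (5): A, B, D, E, F
  1-simplices (10): AB, AD, AE, AF, BD, BE, BF, DE, DF, EF
  2-simplices (10): ABD, ABE, ABF, ADE, ADF, AEF, BDE, BDF, BEF, DEF
  3-simplices (5): ABDE, ABDF, ABEF, ADEF, BDEF

so the chain groups are C_0 ≅ Z^5, C_1 ≅ Z^10, C_2 ≅ Z^10, C_3 ≅ Z^5.

∂_1: C_1 → C_0 is given by ∂[p,q] = [q] − [p].
As a 5×10 matrix over Z this has rank 4, with invariant factors (1,1,1,1).

The boundary map ∂_2: C_2 → C_1 sends each 2-simplex [p,q,r] to [q,r] − [p,r] + [p,q]. For instance
  ∂ADE = DE − AE + AD,
  ∂BEF = EF − BF + BE.
The resulting 10×10 matrix has rank 6, and its Smith normal form has invariant factors (1,1,1,1,1,1).

∂_3: C_3 → C_2 sends each 3-simplex σ to the alternating sum Σ_i (−1)^i (σ with its i-th vertex removed). For instance
  ∂ABEF = BEF − AEF + ABF − ABE,
  ∂ABDE = BDE − ADE + ABE − ABD.
The resulting 10×5 matrix has rank 4, and its Smith normal form has invariant factors (1,1,1,1).

Now H_k = ker ∂_k / im ∂_{k+1}, so:

  H_0: rank C_0 − rank ∂_1 = 5 − 4 = 1, and the invariant factors of ∂_1 are all 1, so H_0 = Z.

H_0 ≅ Z.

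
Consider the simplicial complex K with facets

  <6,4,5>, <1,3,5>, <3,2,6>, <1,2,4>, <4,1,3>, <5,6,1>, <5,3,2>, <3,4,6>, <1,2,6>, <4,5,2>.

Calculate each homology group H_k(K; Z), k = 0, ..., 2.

H_0 = Z,  H_1 = Z/2,  H_2 = 0.

Take the total order 1 < 2 < 3 < 4 < 5 < 6 on the vertex set. Then K (dimension 2) consists of the simplices:

  0-simplices (6): [1], [2], [3], [4], [5], [6]
  1-simplices (15): [1,2], [1,3], [1,4], [1,5], [1,6], [2,3], [2,4], [2,5], [2,6], [3,4], [3,5], [3,6], [4,5], [4,6], [5,6]
  2-simplices (10): [1,2,4], [1,2,6], [1,3,4], [1,3,5], [1,5,6], [2,3,5], [2,3,6], [2,4,5], [3,4,6], [4,5,6]

so the chain groups are C_0 ≅ Z^6, C_1 ≅ Z^15, C_2 ≅ Z^10.

Boundary ∂_1: C_1 → C_0 is given by ∂[p,q] = [q] − [p].
As a 6×15 matrix over Z this has rank 5, with invariant factors (1,1,1,1,1).

∂_2: C_2 → C_1 acts by ∂[p,q,r] = [q,r] − [p,r] + [p,q]. For instance
  ∂[2,3,5] = [3,5] − [2,5] + [2,3],
  ∂[3,4,6] = [4,6] − [3,6] + [3,4].
The resulting 15×10 matrix has rank 10, and its Smith normal form has invariant factors (1,1,1,1,1,1,1,1,1,2).

Computing H_k = (kernel of ∂_k) / (image of ∂_{k+1}):

  H_0: rank C_0 − rank ∂_1 = 6 − 5 = 1, and the invariant factors of ∂_1 are all 1, so H_0 ≅ Z.
  H_1: rank ker ∂_1 − rank ∂_2 = (15 − 5) − 10 = 0, and ∂_2 has invariant factor 2 > 1, so H_1 ≅ Z/2.
  H_2: rank ker ∂_2 − rank ∂_3 = (10 − 10) − 0 = 0, and there is no ∂_3, so H_2 ≅ 0.

(K is a triangulation of the real projective plane RP^2.)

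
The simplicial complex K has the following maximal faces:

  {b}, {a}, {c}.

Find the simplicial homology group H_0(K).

Fix the vertex order a < b < c and write every simplex with vertices in increasing order. Then dim K = 0 and the simplices of K are:

  0-simplices (3): a, b, c

giving chain groups C_0 ≅ Z^3.

Reading off H_k = ker ∂_k / im ∂_{k+1}:

  H_0: rank C_0 − rank ∂_1 = 3 − 0 = 3, and there is no ∂_1, so H_0 = Z^3.

H_0 ≅ Z^3.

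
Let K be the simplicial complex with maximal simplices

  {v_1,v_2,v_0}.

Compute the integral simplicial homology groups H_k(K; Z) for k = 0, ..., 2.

H_0 = Z,  H_1 = 0,  H_2 = 0.

Take the total order v_0 < v_1 < v_2 on the vertex set. Then K (dimension 2) consists of the simplices:

  0-simplices (3): [v_0], [v_1], [v_2]
  1-simplices (3): [v_0,v_1], [v_0,v_2], [v_1,v_2]
  2-simplices (1): [v_0,v_1,v_2]

so the chain groups are C_0 ≅ Z^3, C_1 ≅ Z^3, C_2 ≅ Z^1.

The boundary map ∂_1: C_1 → C_0 sends each edge [p,q] (with p < q) to q − p.
As a 3×3 matrix over Z this has rank 2, with invariant factors (1,1).

∂_2: C_2 → C_1 sends each 2-simplex [p,q,r] to [q,r] − [p,r] + [p,q]. For instance
  ∂[v_0,v_1,v_2] = [v_1,v_2] − [v_0,v_2] + [v_0,v_1].
The 3×1 boundary matrix has rank 1 and Smith normal form diag(1).

Reading off H_k = ker ∂_k / im ∂_{k+1}:

  H_0: rank C_0 − rank ∂_1 = 3 − 2 = 1, and the invariant factors of ∂_1 are all 1, so H_0 = Z.
  H_1: rank ker ∂_1 − rank ∂_2 = (3 − 2) − 1 = 0, and the invariant factors of ∂_2 are all 1, so H_1 = 0.
  H_2: rank ker ∂_2 − rank ∂_3 = (1 − 1) − 0 = 0, and there is no ∂_3, so H_2 = 0.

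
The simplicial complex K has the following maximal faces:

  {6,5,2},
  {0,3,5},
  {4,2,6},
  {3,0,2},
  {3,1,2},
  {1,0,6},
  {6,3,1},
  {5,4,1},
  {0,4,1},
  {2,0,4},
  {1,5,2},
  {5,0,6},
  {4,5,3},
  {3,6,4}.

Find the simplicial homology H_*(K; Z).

We work with the vertex ordering 0 < 1 < 2 < 3 < 4 < 5 < 6. The simplices of K, each written with vertices in increasing order, are:

  0-simplices (7): [0], [1], [2], [3], [4], [5], [6]
  1-simplices (21): [0,1], [0,2], [0,3], [0,4], [0,5], [0,6], [1,2], [1,3], [1,4], [1,5], [1,6], [2,3], [2,4], [2,5], [2,6], [3,4], [3,5], [3,6], [4,5], [4,6], [5,6]
  2-simplices (14): [0,1,4], [0,1,6], [0,2,3], [0,2,4], [0,3,5], [0,5,6], [1,2,3], [1,2,5], [1,3,6], [1,4,5], [2,4,6], [2,5,6], [3,4,5], [3,4,6]

so the chain groups are C_0 ≅ Z^7, C_1 ≅ Z^21, C_2 ≅ Z^14.

Boundary ∂_1: C_1 → C_0 sends each edge [p,q] (with p < q) to q − p. For instance
  ∂[1,2] = [2] − [1].
The 7×21 boundary matrix has rank 6 and Smith normal form diag(1,1,1,1,1,1).

The boundary map ∂_2: C_2 → C_1 sends each 2-simplex [p,q,r] to [q,r] − [p,r] + [p,q]. For instance
  ∂[0,2,3] = [2,3] − [0,3] + [0,2],
  ∂[0,1,6] = [1,6] − [0,6] + [0,1].
The 21×14 boundary matrix has rank 13 and Smith normal form diag(1,1,1,1,1,1,1,1,1,1,1,1,1).

From H_k ≅ ker(∂_k) / im(∂_{k+1}) we obtain:

  H_0: rank C_0 − rank ∂_1 = 7 − 6 = 1, and the invariant factors of ∂_1 are all 1, so H_0 = Z.
  H_1: rank ker ∂_1 − rank ∂_2 = (21 − 6) − 13 = 2, and the invariant factors of ∂_2 are all 1, so H_1 = Z^2.
  H_2: rank ker ∂_2 − rank ∂_3 = (14 − 13) − 0 = 1, and there is no ∂_3, so H_2 = Z.

As a check, the Euler characteristic is 7 − 21 + 14 = 0, which agrees with 1 − 2 + 1 = 0.
(K is a triangulation of the torus T^2.)

H_0 ≅ Z,  H_1 ≅ Z^2,  H_2 ≅ Z.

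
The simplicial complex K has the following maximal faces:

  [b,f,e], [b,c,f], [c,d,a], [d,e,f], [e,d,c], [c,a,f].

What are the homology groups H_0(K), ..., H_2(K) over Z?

H_0 = Z,  H_1 = Z,  H_2 = 0.

Order the vertices as a < b < c < d < e < f. Listing each simplex with vertices in this order, K has dimension 2 with simplices:

  0-simplices (6): a, b, c, d, e, f
  1-simplices (12): ac, ad, af, bc, be, bf, cd, ce, cf, de, df, ef
  2-simplices (6): acd, acf, bcf, bef, cde, def

Hence C_0 ≅ Z^6, C_1 ≅ Z^12, C_2 ≅ Z^6.

Boundary ∂_1: C_1 → C_0 sends each edge [p,q] (with p < q) to q − p. For instance
  ∂be = e − b.
The 6×12 boundary matrix has rank 5 and Smith normal form diag(1,1,1,1,1).

∂_2: C_2 → C_1 acts by ∂[p,q,r] = [q,r] − [p,r] + [p,q]. For instance
  ∂def = ef − df + de,
  ∂cde = de − ce + cd.
The 12×6 boundary matrix has rank 6 and Smith normal form diag(1,1,1,1,1,1).

From H_k ≅ ker(∂_k) / im(∂_{k+1}) we obtain:

  H_0: rank C_0 − rank ∂_1 = 6 − 5 = 1, and the invariant factors of ∂_1 are all 1, so H_0 ≅ Z.
  H_1: rank ker ∂_1 − rank ∂_2 = (12 − 5) − 6 = 1, and the invariant factors of ∂_2 are all 1, so H_1 ≅ Z.
  H_2: rank ker ∂_2 − rank ∂_3 = (6 − 6) − 0 = 0, and there is no ∂_3, so H_2 ≅ 0.

(K is a triangulation of the cylinder S^1 x I.)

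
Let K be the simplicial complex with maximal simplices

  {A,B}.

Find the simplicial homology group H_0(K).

H_0 = Z.

Order the vertices as A < B. Listing each simplex with vertices in this order, K has dimension 1 with simplices:

  0-simplices (2): A, B
  1-simplices (1): AB

giving chain groups C_0 ≅ Z^2, C_1 ≅ Z^1.

Boundary ∂_1: C_1 → C_0 maps an edge to its endpoints' difference, ∂[p,q] = q − p. For instance
  ∂AB = B − A.
The resulting 2×1 matrix has rank 1, and its Smith normal form has invariant factors (1).

Now H_k = ker ∂_k / im ∂_{k+1}, so:

  H_0: rank C_0 − rank ∂_1 = 2 − 1 = 1, and the invariant factors of ∂_1 are all 1, so H_0 ≅ Z.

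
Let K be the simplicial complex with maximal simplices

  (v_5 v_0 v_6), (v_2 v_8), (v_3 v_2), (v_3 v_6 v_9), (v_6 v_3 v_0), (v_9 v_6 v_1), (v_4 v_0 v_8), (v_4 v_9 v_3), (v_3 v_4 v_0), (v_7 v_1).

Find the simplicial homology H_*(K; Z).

Take the total order v_0 < v_1 < v_2 < v_3 < v_4 < v_5 < v_6 < v_7 < v_8 < v_9 on the vertex set. Then K (dimension 2) consists of the simplices:

  0-simplices (10): [v_0], [v_1], [v_2], [v_3], [v_4], [v_5], [v_6], [v_7], [v_8], [v_9]
  1-simplices (17): (17 of them)
  2-simplices (7): [v_0,v_3,v_4], [v_0,v_3,v_6], [v_0,v_4,v_8], [v_0,v_5,v_6], [v_1,v_6,v_9], [v_3,v_4,v_9], [v_3,v_6,v_9]

Hence C_0 ≅ Z^10, C_1 ≅ Z^17, C_2 ≅ Z^7.

∂_1: C_1 → C_0 maps an edge to its endpoints' difference, ∂[p,q] = q − p.
This gives a 10×17 integer matrix of rank 9; reducing to Smith normal form yields diagonal entries (1,1,1,1,1,1,1,1,1).

The boundary map ∂_2: C_2 → C_1 maps a triangle to the signed sum of its edges. For instance
  ∂[v_3,v_6,v_9] = [v_6,v_9] − [v_3,v_9] + [v_3,v_6],
  ∂[v_0,v_3,v_4] = [v_3,v_4] − [v_0,v_4] + [v_0,v_3].
The resulting 17×7 matrix has rank 7, and its Smith normal form has invariant factors (1,1,1,1,1,1,1).

Computing H_k = (kernel of ∂_k) / (image of ∂_{k+1}):

  H_0: rank C_0 − rank ∂_1 = 10 − 9 = 1, and the invariant factors of ∂_1 are all 1, so H_0 = Z.
  H_1: rank ker ∂_1 − rank ∂_2 = (17 − 9) − 7 = 1, and the invariant factors of ∂_2 are all 1, so H_1 = Z.
  H_2: rank ker ∂_2 − rank ∂_3 = (7 − 7) − 0 = 0, and there is no ∂_3, so H_2 = 0.

H_0 = Z,  H_1 = Z,  H_2 = 0.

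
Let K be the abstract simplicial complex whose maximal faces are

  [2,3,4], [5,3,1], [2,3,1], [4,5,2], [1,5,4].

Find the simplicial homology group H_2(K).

H_2 ≅ 0.

Order the vertices as 1 < 2 < 3 < 4 < 5. Listing each simplex with vertices in this order, K has dimension 2 with simplices:

  0-simplices (5): [1], [2], [3], [4], [5]
  1-simplices (10): [1,2], [1,3], [1,4], [1,5], [2,3], [2,4], [2,5], [3,4], [3,5], [4,5]
  2-simplices (5): [1,2,3], [1,3,5], [1,4,5], [2,3,4], [2,4,5]

Hence C_0 ≅ Z^5, C_1 ≅ Z^10, C_2 ≅ Z^5.

∂_1: C_1 → C_0 maps an edge to its endpoints' difference, ∂[p,q] = q − p. For instance
  ∂[2,3] = [3] − [2].
The resulting 5×10 matrix has rank 4, and its Smith normal form has invariant factors (1,1,1,1).

Boundary ∂_2: C_2 → C_1 sends each 2-simplex [p,q,r] to [q,r] − [p,r] + [p,q]. For instance
  ∂[1,2,3] = [2,3] − [1,3] + [1,2],
  ∂[2,3,4] = [3,4] − [2,4] + [2,3].
The 10×5 boundary matrix has rank 5 and Smith normal form diag(1,1,1,1,1).

Now H_k = ker ∂_k / im ∂_{k+1}, so:

  H_2: rank ker ∂_2 − rank ∂_3 = (5 − 5) − 0 = 0, and there is no ∂_3, so H_2 ≅ 0.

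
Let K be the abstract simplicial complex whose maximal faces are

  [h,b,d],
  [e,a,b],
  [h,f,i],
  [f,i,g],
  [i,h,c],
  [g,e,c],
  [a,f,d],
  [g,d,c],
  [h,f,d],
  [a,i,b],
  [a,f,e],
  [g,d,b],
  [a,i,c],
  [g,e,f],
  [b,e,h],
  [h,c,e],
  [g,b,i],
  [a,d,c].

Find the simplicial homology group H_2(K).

H_2 = Z.

Fix the vertex order a < b < c < d < e < f < g < h < i and write every simplex with vertices in increasing order. Then dim K = 2 and the simplices of K are:

  0-simplices (9): a, b, c, d, e, f, g, h, i
  1-simplices (27): ab, ac, ad, ae, af, ai, bd, be, bg, bh, bi, cd, ce, cg, ch, ci, df, dg, dh, ef, eg, eh, fg, fh, fi, gi, hi
  2-simplices (18): abe, abi, acd, aci, adf, aef, bdg, bdh, beh, bgi, cdg, ceg, ceh, chi, dfh, efg, fgi, fhi

so the chain groups are C_0 ≅ Z^9, C_1 ≅ Z^27, C_2 ≅ Z^18.

∂_1: C_1 → C_0 sends each edge [p,q] (with p < q) to q − p. For instance
  ∂bd = d − b.
The resulting 9×27 matrix has rank 8, and its Smith normal form has invariant factors (1,1,1,1,1,1,1,1).

The boundary map ∂_2: C_2 → C_1 maps a triangle to the signed sum of its edges. For instance
  ∂ceg = eg − cg + ce,
  ∂beh = eh − bh + be.
As a 27×18 matrix over Z this has rank 17, with invariant factors (1,1,1,1,1,1,1,1,1,1,1,1,1,1,1,1,1).

Now H_k = ker ∂_k / im ∂_{k+1}, so:

  H_2: rank ker ∂_2 − rank ∂_3 = (18 − 17) − 0 = 1, and there is no ∂_3, so H_2 = Z.

(K is a triangulation of the torus T^2.)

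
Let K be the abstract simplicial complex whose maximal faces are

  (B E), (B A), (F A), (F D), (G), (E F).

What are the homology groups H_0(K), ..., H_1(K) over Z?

H_0 ≅ Z^2,  H_1 ≅ Z.

Take the total order A < B < D < E < F < G on the vertex set. Then K (dimension 1) consists of the simplices:

  0-simplices (6): A, B, D, E, F, G
  1-simplices (5): AB, AF, BE, DF, EF

so the chain groups are C_0 ≅ Z^6, C_1 ≅ Z^5.

∂_1: C_1 → C_0 is given by ∂[p,q] = [q] − [p].
As a 6×5 matrix over Z this has rank 4, with invariant factors (1,1,1,1).

Computing H_k = (kernel of ∂_k) / (image of ∂_{k+1}):

  H_0: rank C_0 − rank ∂_1 = 6 − 4 = 2, and the invariant factors of ∂_1 are all 1, so H_0 ≅ Z^2.
  H_1: rank ker ∂_1 − rank ∂_2 = (5 − 4) − 0 = 1, and there is no ∂_2, so H_1 ≅ Z.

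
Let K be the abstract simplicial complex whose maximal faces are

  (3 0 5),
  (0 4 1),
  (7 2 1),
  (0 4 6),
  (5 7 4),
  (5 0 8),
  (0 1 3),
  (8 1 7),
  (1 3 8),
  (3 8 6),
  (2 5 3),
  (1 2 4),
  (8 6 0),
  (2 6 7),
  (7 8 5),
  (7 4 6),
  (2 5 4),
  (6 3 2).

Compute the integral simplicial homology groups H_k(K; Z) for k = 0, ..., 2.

We work with the vertex ordering 0 < 1 < 2 < 3 < 4 < 5 < 6 < 7 < 8. The simplices of K, each written with vertices in increasing order, are:

  0-simplices (9): [0], [1], [2], [3], [4], [5], [6], [7], [8]
  1-simplices (27): (27 of them)
  2-simplices (18): [0,1,3], [0,1,4], [0,3,5], [0,4,6], [0,5,8], [0,6,8], [1,2,4], [1,2,7], [1,3,8], [1,7,8], [2,3,5], [2,3,6], [2,4,5], [2,6,7], [3,6,8], [4,5,7], [4,6,7], [5,7,8]

so the chain groups are C_0 ≅ Z^9, C_1 ≅ Z^27, C_2 ≅ Z^18.

∂_1: C_1 → C_0 maps an edge to its endpoints' difference, ∂[p,q] = q − p.
As a 9×27 matrix over Z this has rank 8, with invariant factors (1,1,1,1,1,1,1,1).

Boundary ∂_2: C_2 → C_1 maps a triangle to the signed sum of its edges. For instance
  ∂[0,6,8] = [6,8] − [0,8] + [0,6],
  ∂[1,7,8] = [7,8] − [1,8] + [1,7].
This gives a 27×18 integer matrix of rank 18; reducing to Smith normal form yields diagonal entries (1,1,1,1,1,1,1,1,1,1,1,1,1,1,1,1,1,2).

From H_k ≅ ker(∂_k) / im(∂_{k+1}) we obtain:

  H_0: rank C_0 − rank ∂_1 = 9 − 8 = 1, and the invariant factors of ∂_1 are all 1, so H_0 = Z.
  H_1: rank ker ∂_1 − rank ∂_2 = (27 − 8) − 18 = 1, and ∂_2 has invariant factor 2 > 1, so H_1 = Z ⊕ Z_2.
  H_2: rank ker ∂_2 − rank ∂_3 = (18 − 18) − 0 = 0, and there is no ∂_3, so H_2 = 0.

As a check, the Euler characteristic is 9 − 27 + 18 = 0, which agrees with 1 − 1 + 0 = 0.

H_0 = Z,  H_1 = Z ⊕ Z_2,  H_2 = 0.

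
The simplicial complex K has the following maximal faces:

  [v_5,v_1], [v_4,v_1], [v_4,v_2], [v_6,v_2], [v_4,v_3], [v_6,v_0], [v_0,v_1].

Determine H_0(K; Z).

We work with the vertex ordering v_0 < v_1 < v_2 < v_3 < v_4 < v_5 < v_6. The simplices of K, each written with vertices in increasing order, are:

  0-simplices (7): [v_0], [v_1], [v_2], [v_3], [v_4], [v_5], [v_6]
  1-simplices (7): [v_0,v_1], [v_0,v_6], [v_1,v_4], [v_1,v_5], [v_2,v_4], [v_2,v_6], [v_3,v_4]

Hence C_0 ≅ Z^7, C_1 ≅ Z^7.

Boundary ∂_1: C_1 → C_0 maps an edge to its endpoints' difference, ∂[p,q] = q − p.
As a 7×7 matrix over Z this has rank 6, with invariant factors (1,1,1,1,1,1).

From H_k ≅ ker(∂_k) / im(∂_{k+1}) we obtain:

  H_0: rank C_0 − rank ∂_1 = 7 − 6 = 1, and the invariant factors of ∂_1 are all 1, so H_0 ≅ Z.

H_0 ≅ Z.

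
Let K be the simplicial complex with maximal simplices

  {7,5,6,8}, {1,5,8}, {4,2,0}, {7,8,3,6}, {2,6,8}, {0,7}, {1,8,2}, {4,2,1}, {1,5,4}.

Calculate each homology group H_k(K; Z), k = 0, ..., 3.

K has 9 vertices, 20 edges, 13 triangles, 2 3-simplices.
rank ∂_0 = 0, rank ∂_1 = 8 ⇒ b_0 = 9 − 0 − 8 = 1; all invariant factors of ∂_1 are 1 so no torsion. So H_0 ≅ Z.
rank ∂_1 = 8, rank ∂_2 = 11 ⇒ b_1 = 20 − 8 − 11 = 1; all invariant factors of ∂_2 are 1 so no torsion. So H_1 ≅ Z.
rank ∂_2 = 11, rank ∂_3 = 2 ⇒ b_2 = 13 − 11 − 2 = 0; all invariant factors of ∂_3 are 1 so no torsion. So H_2 ≅ 0.
rank ∂_3 = 2, rank ∂_4 = 0 ⇒ b_3 = 2 − 2 − 0 = 0. So H_3 ≅ 0.

H_0 = Z,  H_1 = Z,  H_2 = 0,  H_3 = 0.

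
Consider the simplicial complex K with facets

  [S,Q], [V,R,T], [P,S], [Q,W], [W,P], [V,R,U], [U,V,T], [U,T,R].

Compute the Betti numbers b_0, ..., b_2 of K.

b_0 = 2, b_1 = 1, b_2 = 1.

Fix the vertex order P < Q < R < S < T < U < V < W and write every simplex with vertices in increasing order. Then dim K = 2 and the simplices of K are:

  0-simplices (8): P, Q, R, S, T, U, V, W
  1-simplices (10): PS, PW, QS, QW, RT, RU, RV, TU, TV, UV
  2-simplices (4): RTU, RTV, RUV, TUV

so the chain groups are C_0 ≅ Z^8, C_1 ≅ Z^10, C_2 ≅ Z^4.

∂_1: C_1 → C_0 sends each edge [p,q] (with p < q) to q − p. For instance
  ∂QW = W − Q.
This gives a 8×10 integer matrix of rank 6; reducing to Smith normal form yields diagonal entries (1,1,1,1,1,1).

The boundary map ∂_2: C_2 → C_1 sends each 2-simplex [p,q,r] to [q,r] − [p,r] + [p,q]. For instance
  ∂RUV = UV − RV + RU,
  ∂RTU = TU − RU + RT.
The resulting 10×4 matrix has rank 3, and its Smith normal form has invariant factors (1,1,1).

Computing H_k = (kernel of ∂_k) / (image of ∂_{k+1}):

  H_0: rank C_0 − rank ∂_1 = 8 − 6 = 2, and the invariant factors of ∂_1 are all 1, so H_0 = Z^2.
  H_1: rank ker ∂_1 − rank ∂_2 = (10 − 6) − 3 = 1, and the invariant factors of ∂_2 are all 1, so H_1 = Z.
  H_2: rank ker ∂_2 − rank ∂_3 = (4 − 3) − 0 = 1, and there is no ∂_3, so H_2 = Z.

As a check, the Euler characteristic is 8 − 10 + 4 = 2, which agrees with 2 − 1 + 1 = 2.

Hence the Betti numbers are b_0 = 2, b_1 = 1, b_2 = 1.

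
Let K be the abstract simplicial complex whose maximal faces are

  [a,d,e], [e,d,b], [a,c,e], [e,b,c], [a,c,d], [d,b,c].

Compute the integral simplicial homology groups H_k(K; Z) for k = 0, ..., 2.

Order the vertices as a < b < c < d < e. Listing each simplex with vertices in this order, K has dimension 2 with simplices:

  0-simplices (5): a, b, c, d, e
  1-simplices (9): ac, ad, ae, bc, bd, be, cd, ce, de
  2-simplices (6): acd, ace, ade, bcd, bce, bde

so the chain groups are C_0 ≅ Z^5, C_1 ≅ Z^9, C_2 ≅ Z^6.

The boundary map ∂_1: C_1 → C_0 is given by ∂[p,q] = [q] − [p]. For instance
  ∂bd = d − b.
As a 5×9 matrix over Z this has rank 4, with invariant factors (1,1,1,1).

The boundary map ∂_2: C_2 → C_1 acts by ∂[p,q,r] = [q,r] − [p,r] + [p,q]. For instance
  ∂acd = cd − ad + ac,
  ∂ace = ce − ae + ac.
This gives a 9×6 integer matrix of rank 5; reducing to Smith normal form yields diagonal entries (1,1,1,1,1).

Computing H_k = (kernel of ∂_k) / (image of ∂_{k+1}):

  H_0: rank C_0 − rank ∂_1 = 5 − 4 = 1, and the invariant factors of ∂_1 are all 1, so H_0 = Z.
  H_1: rank ker ∂_1 − rank ∂_2 = (9 − 4) − 5 = 0, and the invariant factors of ∂_2 are all 1, so H_1 = 0.
  H_2: rank ker ∂_2 − rank ∂_3 = (6 − 5) − 0 = 1, and there is no ∂_3, so H_2 = Z.

As a check, the Euler characteristic is 5 − 9 + 6 = 2, which agrees with 1 − 0 + 1 = 2.
(K is a triangulation of the 2-sphere S^2.)

H_0 ≅ Z,  H_1 = 0,  H_2 ≅ Z.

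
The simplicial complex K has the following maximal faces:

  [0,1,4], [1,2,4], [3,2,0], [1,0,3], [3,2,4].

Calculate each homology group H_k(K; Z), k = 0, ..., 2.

We work with the vertex ordering 0 < 1 < 2 < 3 < 4. The simplices of K, each written with vertices in increasing order, are:

  0-simplices (5): [0], [1], [2], [3], [4]
  1-simplices (10): [0,1], [0,2], [0,3], [0,4], [1,2], [1,3], [1,4], [2,3], [2,4], [3,4]
  2-simplices (5): [0,1,3], [0,1,4], [0,2,3], [1,2,4], [2,3,4]

giving chain groups C_0 ≅ Z^5, C_1 ≅ Z^10, C_2 ≅ Z^5.

∂_1: C_1 → C_0 is given by ∂[p,q] = [q] − [p]. For instance
  ∂[2,3] = [3] − [2].
The resulting 5×10 matrix has rank 4, and its Smith normal form has invariant factors (1,1,1,1).

∂_2: C_2 → C_1 acts by ∂[p,q,r] = [q,r] − [p,r] + [p,q]. For instance
  ∂[1,2,4] = [2,4] − [1,4] + [1,2],
  ∂[0,1,3] = [1,3] − [0,3] + [0,1].
The resulting 10×5 matrix has rank 5, and its Smith normal form has invariant factors (1,1,1,1,1).

Now H_k = ker ∂_k / im ∂_{k+1}, so:

  H_0: rank C_0 − rank ∂_1 = 5 − 4 = 1, and the invariant factors of ∂_1 are all 1, so H_0 ≅ Z.
  H_1: rank ker ∂_1 − rank ∂_2 = (10 − 4) − 5 = 1, and the invariant factors of ∂_2 are all 1, so H_1 ≅ Z.
  H_2: rank ker ∂_2 − rank ∂_3 = (5 − 5) − 0 = 0, and there is no ∂_3, so H_2 ≅ 0.

As a check, the Euler characteristic is 5 − 10 + 5 = 0, which agrees with 1 − 1 + 0 = 0.
(K is a triangulation of the Möbius band.)

H_0 ≅ Z,  H_1 ≅ Z,  H_2 = 0.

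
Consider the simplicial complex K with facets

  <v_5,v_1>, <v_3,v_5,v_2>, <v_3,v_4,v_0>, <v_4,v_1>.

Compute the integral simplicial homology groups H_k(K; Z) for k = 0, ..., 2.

H_0 = Z,  H_1 = Z,  H_2 = 0.

K has 6 vertices, 8 edges, 2 triangles.
rank ∂_0 = 0, rank ∂_1 = 5 ⇒ b_0 = 6 − 0 − 5 = 1; all invariant factors of ∂_1 are 1 so no torsion. So H_0 = Z.
rank ∂_1 = 5, rank ∂_2 = 2 ⇒ b_1 = 8 − 5 − 2 = 1; all invariant factors of ∂_2 are 1 so no torsion. So H_1 = Z.
rank ∂_2 = 2, rank ∂_3 = 0 ⇒ b_2 = 2 − 2 − 0 = 0. So H_2 = 0.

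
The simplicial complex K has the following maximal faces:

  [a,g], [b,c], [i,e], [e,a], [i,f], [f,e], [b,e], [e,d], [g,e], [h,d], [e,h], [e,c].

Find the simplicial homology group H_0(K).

Fix the vertex order a < b < c < d < e < f < g < h < i and write every simplex with vertices in increasing order. Then dim K = 1 and the simplices of K are:

  0-simplices (9): a, b, c, d, e, f, g, h, i
  1-simplices (12): ae, ag, bc, be, ce, de, dh, ef, eg, eh, ei, fi

Hence C_0 ≅ Z^9, C_1 ≅ Z^12.

∂_1: C_1 → C_0 sends each edge [p,q] (with p < q) to q − p. For instance
  ∂dh = h − d.
The 9×12 boundary matrix has rank 8 and Smith normal form diag(1,1,1,1,1,1,1,1).

From H_k ≅ ker(∂_k) / im(∂_{k+1}) we obtain:

  H_0: rank C_0 − rank ∂_1 = 9 − 8 = 1, and the invariant factors of ∂_1 are all 1, so H_0 = Z.

H_0 = Z.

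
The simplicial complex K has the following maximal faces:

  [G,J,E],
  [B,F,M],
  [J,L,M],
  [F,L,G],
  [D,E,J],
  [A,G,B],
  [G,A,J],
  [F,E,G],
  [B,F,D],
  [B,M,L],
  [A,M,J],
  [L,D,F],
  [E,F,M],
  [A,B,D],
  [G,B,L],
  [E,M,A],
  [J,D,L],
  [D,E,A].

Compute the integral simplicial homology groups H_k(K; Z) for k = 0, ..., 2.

We work with the vertex ordering A < B < D < E < F < G < J < L < M. The simplices of K, each written with vertices in increasing order, are:

  0-simplices (9): A, B, D, E, F, G, J, L, M
  1-simplices (27): AB, AD, AE, AG, AJ, AM, BD, BF, BG, BL, BM, DE, DF, DJ, DL, EF, EG, EJ, EM, FG, FL, FM, GJ, GL, JL, JM, LM
  2-simplices (18): ABD, ABG, ADE, AEM, AGJ, AJM, BDF, BFM, BGL, BLM, DEJ, DFL, DJL, EFG, EFM, EGJ, FGL, JLM

so the chain groups are C_0 ≅ Z^9, C_1 ≅ Z^27, C_2 ≅ Z^18.

∂_1: C_1 → C_0 maps an edge to its endpoints' difference, ∂[p,q] = q − p. For instance
  ∂FG = G − F.
This gives a 9×27 integer matrix of rank 8; reducing to Smith normal form yields diagonal entries (1,1,1,1,1,1,1,1).

∂_2: C_2 → C_1 sends each 2-simplex [p,q,r] to [q,r] − [p,r] + [p,q]. For instance
  ∂AGJ = GJ − AJ + AG,
  ∂BLM = LM − BM + BL.
As a 27×18 matrix over Z this has rank 18, with invariant factors (1,1,1,1,1,1,1,1,1,1,1,1,1,1,1,1,1,2).

Reading off H_k = ker ∂_k / im ∂_{k+1}:

  H_0: rank C_0 − rank ∂_1 = 9 − 8 = 1, and the invariant factors of ∂_1 are all 1, so H_0 ≅ Z.
  H_1: rank ker ∂_1 − rank ∂_2 = (27 − 8) − 18 = 1, and ∂_2 has invariant factor 2 > 1, so H_1 ≅ Z ⊕ Z/2.
  H_2: rank ker ∂_2 − rank ∂_3 = (18 − 18) − 0 = 0, and there is no ∂_3, so H_2 ≅ 0.

(K is a triangulation of the Klein bottle.)

H_0 ≅ Z,  H_1 ≅ Z ⊕ Z/2,  H_2 = 0.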